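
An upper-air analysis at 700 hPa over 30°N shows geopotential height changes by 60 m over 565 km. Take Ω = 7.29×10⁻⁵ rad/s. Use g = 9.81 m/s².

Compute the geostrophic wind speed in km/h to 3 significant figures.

Coriolis parameter at 30°N:
f = 2Ω sin φ = 2 × 7.29×10⁻⁵ × sin 30° = 7.29×10⁻⁵ s⁻¹
Height gradient: |∂Z/∂n| = 60 m / 565000 m = 1.06×10⁻⁴
On a pressure surface, geostrophic balance gives V_g = (g/f)|∂Z/∂n|:
V_g = 9.81 × 1.06×10⁻⁴ / 7.29×10⁻⁵ = 14.3 m/s
Converting: 14.3 m/s × 3.6 = 51.4 km/h

51.4 km/h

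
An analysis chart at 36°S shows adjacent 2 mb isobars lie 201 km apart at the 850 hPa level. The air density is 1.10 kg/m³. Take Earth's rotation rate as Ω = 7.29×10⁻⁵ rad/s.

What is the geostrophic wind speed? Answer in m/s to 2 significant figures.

11 m/s

Coriolis parameter at 36°S:
f = 2Ω sin φ = 2 × 7.29×10⁻⁵ × sin 36° = 8.57×10⁻⁵ s⁻¹
Pressure gradient: |∂P/∂n| = 200 Pa / 201000 m = 9.95×10⁻⁴ Pa/m
Geostrophic balance (pressure-gradient force = Coriolis force):
V_g = (1/(fρ)) |∂P/∂n| = 9.95×10⁻⁴ / (8.57×10⁻⁵ × 1.10) = 10.6 m/s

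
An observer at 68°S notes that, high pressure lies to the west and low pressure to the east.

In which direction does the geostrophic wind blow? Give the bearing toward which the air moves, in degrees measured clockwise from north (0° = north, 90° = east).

000°

The pressure-gradient force points toward the east (bearing 090°).
Geostrophic balance: in the Southern Hemisphere the Coriolis force deflects motion to the left, so the geostrophic wind blows 90° to the left of the pressure-gradient force (low pressure on the right).
Rotating 090° by 90° counterclockwise gives 000° — the wind blows toward the north.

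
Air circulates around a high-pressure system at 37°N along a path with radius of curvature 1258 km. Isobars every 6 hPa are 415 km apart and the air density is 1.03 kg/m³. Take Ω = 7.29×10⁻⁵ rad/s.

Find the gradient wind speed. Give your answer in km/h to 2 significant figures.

Coriolis parameter at 37°N:
f = 2Ω sin φ = 2 × 7.29×10⁻⁵ × sin 37° = 8.77×10⁻⁵ s⁻¹
Pressure gradient: |∂P/∂n| = 600 Pa / 415000 m = 1.45×10⁻³ Pa/m
Geostrophic speed: V_g = |∂P/∂n|/(fρ) = 1.45×10⁻³/(8.77×10⁻⁵ × 1.03) = 16.0 m/s
Around a high, pressure-gradient force acts outward with centrifugal, so Coriolis balances both:
fV = (1/ρ)|∂P/∂n| + V²/R  →  V² − fR·V + fR·V_g = 0
With fR = 8.77×10⁻⁵ × 1258×10³ m = 110 m/s:
V = [fR − √((fR)² − 4 fR V_g)]/2 = [110 − √(110² − 4×110×16)]/2 = 19.4 m/s
Supergeostrophic (V > V_g = 16 m/s), as expected around a high.
Converting: 19.4 m/s × 3.6 = 70 km/h

70 km/h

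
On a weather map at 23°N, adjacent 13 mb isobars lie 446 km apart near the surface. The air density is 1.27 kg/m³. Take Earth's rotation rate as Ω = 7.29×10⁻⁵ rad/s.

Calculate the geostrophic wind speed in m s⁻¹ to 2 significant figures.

Coriolis parameter at 23°N:
f = 2Ω sin φ = 2 × 7.29×10⁻⁵ × sin 23° = 5.70×10⁻⁵ s⁻¹
Pressure gradient: |∂P/∂n| = 1300 Pa / 446000 m = 2.91×10⁻³ Pa/m
Geostrophic balance (pressure-gradient force = Coriolis force):
V_g = (1/(fρ)) |∂P/∂n| = 2.91×10⁻³ / (5.70×10⁻⁵ × 1.27) = 40.3 m/s

40 m s⁻¹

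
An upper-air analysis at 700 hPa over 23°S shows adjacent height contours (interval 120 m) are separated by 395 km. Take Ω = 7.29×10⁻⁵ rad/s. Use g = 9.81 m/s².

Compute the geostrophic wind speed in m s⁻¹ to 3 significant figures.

52.3 m s⁻¹

Coriolis parameter at 23°S:
f = 2Ω sin φ = 2 × 7.29×10⁻⁵ × sin 23° = 5.70×10⁻⁵ s⁻¹
Height gradient: |∂Z/∂n| = 120 m / 395000 m = 3.04×10⁻⁴
On a pressure surface, geostrophic balance gives V_g = (g/f)|∂Z/∂n|:
V_g = 9.81 × 3.04×10⁻⁴ / 5.70×10⁻⁵ = 52.3 m/s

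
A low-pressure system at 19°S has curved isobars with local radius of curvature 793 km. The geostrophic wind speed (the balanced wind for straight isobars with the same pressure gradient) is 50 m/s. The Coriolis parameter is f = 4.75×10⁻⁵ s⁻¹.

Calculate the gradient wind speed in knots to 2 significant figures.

Around a low, centrifugal force acts outward with Coriolis, so pressure-gradient force balances both:
(1/ρ)|∂P/∂n| = fV + V²/R  →  V² + fR·V − fR·V_g = 0
With fR = 4.75×10⁻⁵ × 793×10³ m = 37.7 m/s:
V = [−fR + √((fR)² + 4 fR V_g)]/2 = [−37.7 + √(37.7² + 4×37.7×50)]/2 = 28.5 m/s
Subgeostrophic (V < V_g = 50 m/s), as expected around a low.
Converting: 28.5 m/s × 1.944 = 55 knots

55 knots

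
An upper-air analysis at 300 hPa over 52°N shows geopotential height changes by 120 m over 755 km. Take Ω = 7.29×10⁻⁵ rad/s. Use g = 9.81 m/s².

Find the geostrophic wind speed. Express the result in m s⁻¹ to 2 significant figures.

Coriolis parameter at 52°N:
f = 2Ω sin φ = 2 × 7.29×10⁻⁵ × sin 52° = 1.15×10⁻⁴ s⁻¹
Height gradient: |∂Z/∂n| = 120 m / 755000 m = 1.59×10⁻⁴
On a pressure surface, geostrophic balance gives V_g = (g/f)|∂Z/∂n|:
V_g = 9.81 × 1.59×10⁻⁴ / 1.15×10⁻⁴ = 13.6 m/s

14 m s⁻¹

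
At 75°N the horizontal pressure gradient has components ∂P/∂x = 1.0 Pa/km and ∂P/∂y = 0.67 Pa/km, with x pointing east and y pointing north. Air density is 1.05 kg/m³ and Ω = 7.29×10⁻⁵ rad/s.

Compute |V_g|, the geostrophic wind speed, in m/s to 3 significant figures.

Coriolis parameter at 75°N:
f = 2Ω sin φ = 2 × 7.29×10⁻⁵ × sin 75° = 1.41×10⁻⁴ s⁻¹
Component geostrophic relations (x east, y north):
u_g = −(1/(fρ)) ∂P/∂y,  v_g = (1/(fρ)) ∂P/∂x
u_g = −(0.67×10⁻³)/(1.41×10⁻⁴ × 1.05) = −4.53 m/s;  v_g = (1.0×10⁻³)/(1.41×10⁻⁴ × 1.05) = 6.76 m/s
|V_g| = √(u_g² + v_g²) = 8.14 m/s

8.14 m/s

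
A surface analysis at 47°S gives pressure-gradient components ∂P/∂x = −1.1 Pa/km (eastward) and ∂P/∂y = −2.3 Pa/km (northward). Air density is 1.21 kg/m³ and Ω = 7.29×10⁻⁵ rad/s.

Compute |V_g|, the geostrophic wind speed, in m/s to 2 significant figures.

20 m/s

Coriolis parameter at 47°S:
f = 2Ω sin φ = 2 × 7.29×10⁻⁵ × sin 47° = 1.07×10⁻⁴ s⁻¹
In the Southern Hemisphere f is negative: f = −1.07×10⁻⁴ s⁻¹.
Component geostrophic relations (x east, y north):
u_g = −(1/(fρ)) ∂P/∂y,  v_g = (1/(fρ)) ∂P/∂x
u_g = −(−2.3×10⁻³)/(−1.07×10⁻⁴ × 1.21) = −17.8 m/s;  v_g = (−1.1×10⁻³)/(−1.07×10⁻⁴ × 1.21) = 8.53 m/s
|V_g| = √(u_g² + v_g²) = 19.8 m/s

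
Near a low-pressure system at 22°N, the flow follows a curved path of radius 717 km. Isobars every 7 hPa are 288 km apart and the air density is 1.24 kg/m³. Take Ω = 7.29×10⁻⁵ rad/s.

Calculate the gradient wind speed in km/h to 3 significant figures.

81.8 km/h

Coriolis parameter at 22°N:
f = 2Ω sin φ = 2 × 7.29×10⁻⁵ × sin 22° = 5.46×10⁻⁵ s⁻¹
Pressure gradient: |∂P/∂n| = 700 Pa / 288000 m = 2.43×10⁻³ Pa/m
Geostrophic speed: V_g = |∂P/∂n|/(fρ) = 2.43×10⁻³/(5.46×10⁻⁵ × 1.24) = 35.9 m/s
Around a low, centrifugal force acts outward with Coriolis, so pressure-gradient force balances both:
(1/ρ)|∂P/∂n| = fV + V²/R  →  V² + fR·V − fR·V_g = 0
With fR = 5.46×10⁻⁵ × 717×10³ m = 39.2 m/s:
V = [−fR + √((fR)² + 4 fR V_g)]/2 = [−39.2 + √(39.2² + 4×39.2×35.9)]/2 = 22.7 m/s
Subgeostrophic (V < V_g = 35.9 m/s), as expected around a low.
Converting: 22.7 m/s × 3.6 = 81.8 km/h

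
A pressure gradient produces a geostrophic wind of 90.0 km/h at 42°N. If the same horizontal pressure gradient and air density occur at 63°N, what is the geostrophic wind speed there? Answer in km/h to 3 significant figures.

With the same pressure gradient and density, V_g ∝ 1/f ∝ 1/sin φ.
V₂ = V₁ · sin φ₁ / sin φ₂ = 90.0 × sin 42° / sin 63°
V₂ = 90.0 × 0.6691/0.8910 = 67.6 km/h

67.6 km/h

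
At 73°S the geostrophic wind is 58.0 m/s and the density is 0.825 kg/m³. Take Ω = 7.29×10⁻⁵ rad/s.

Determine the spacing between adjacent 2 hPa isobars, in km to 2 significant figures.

30 km

Coriolis parameter at 73°S:
f = 2Ω sin φ = 2 × 7.29×10⁻⁵ × sin 73° = 1.39×10⁻⁴ s⁻¹
Geostrophic balance rearranged: |∂P/∂n| = f ρ V_g
|∂P/∂n| = 1.39×10⁻⁴ × 0.825 × 58.0 = 6.67×10⁻³ Pa/m
Isobar spacing: Δn = ΔP/|∂P/∂n| = 200 Pa / 6.67×10⁻³ Pa/m = 29977 m ≈ 30 km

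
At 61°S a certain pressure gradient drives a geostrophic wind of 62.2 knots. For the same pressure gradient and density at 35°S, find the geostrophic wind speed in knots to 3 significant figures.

With the same pressure gradient and density, V_g ∝ 1/f ∝ 1/sin φ.
V₂ = V₁ · sin φ₁ / sin φ₂ = 62.2 × sin 61° / sin 35°
V₂ = 62.2 × 0.8746/0.5736 = 94.8 knots

94.8 knots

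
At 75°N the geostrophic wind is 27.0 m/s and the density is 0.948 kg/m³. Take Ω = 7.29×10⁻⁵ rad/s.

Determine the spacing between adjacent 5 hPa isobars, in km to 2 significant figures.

140 km

Coriolis parameter at 75°N:
f = 2Ω sin φ = 2 × 7.29×10⁻⁵ × sin 75° = 1.41×10⁻⁴ s⁻¹
Geostrophic balance rearranged: |∂P/∂n| = f ρ V_g
|∂P/∂n| = 1.41×10⁻⁴ × 0.948 × 27.0 = 3.60×10⁻³ Pa/m
Isobar spacing: Δn = ΔP/|∂P/∂n| = 500 Pa / 3.60×10⁻³ Pa/m = 138706 m ≈ 140 km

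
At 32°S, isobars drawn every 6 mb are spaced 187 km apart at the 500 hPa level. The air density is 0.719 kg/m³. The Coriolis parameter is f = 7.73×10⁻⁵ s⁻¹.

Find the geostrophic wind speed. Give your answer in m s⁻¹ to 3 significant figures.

57.7 m s⁻¹

Pressure gradient: |∂P/∂n| = 600 Pa / 187000 m = 3.21×10⁻³ Pa/m
Geostrophic balance (pressure-gradient force = Coriolis force):
V_g = (1/(fρ)) |∂P/∂n| = 3.21×10⁻³ / (7.73×10⁻⁵ × 0.719) = 57.7 m/s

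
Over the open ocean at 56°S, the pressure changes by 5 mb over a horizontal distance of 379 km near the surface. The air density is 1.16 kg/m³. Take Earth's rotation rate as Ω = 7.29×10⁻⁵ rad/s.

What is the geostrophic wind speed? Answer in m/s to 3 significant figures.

Coriolis parameter at 56°S:
f = 2Ω sin φ = 2 × 7.29×10⁻⁵ × sin 56° = 1.21×10⁻⁴ s⁻¹
Pressure gradient: |∂P/∂n| = 500 Pa / 379000 m = 1.32×10⁻³ Pa/m
Geostrophic balance (pressure-gradient force = Coriolis force):
V_g = (1/(fρ)) |∂P/∂n| = 1.32×10⁻³ / (1.21×10⁻⁴ × 1.16) = 9.41 m/s

9.41 m/s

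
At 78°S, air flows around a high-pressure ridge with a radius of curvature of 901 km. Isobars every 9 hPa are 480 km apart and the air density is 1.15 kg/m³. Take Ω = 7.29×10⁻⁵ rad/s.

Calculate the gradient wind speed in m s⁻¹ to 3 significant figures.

12.7 m s⁻¹

Coriolis parameter at 78°S:
f = 2Ω sin φ = 2 × 7.29×10⁻⁵ × sin 78° = 1.43×10⁻⁴ s⁻¹
Pressure gradient: |∂P/∂n| = 900 Pa / 480000 m = 1.88×10⁻³ Pa/m
Geostrophic speed: V_g = |∂P/∂n|/(fρ) = 1.88×10⁻³/(1.43×10⁻⁴ × 1.15) = 11.4 m/s
Around a high, pressure-gradient force acts outward with centrifugal, so Coriolis balances both:
fV = (1/ρ)|∂P/∂n| + V²/R  →  V² − fR·V + fR·V_g = 0
With fR = 1.43×10⁻⁴ × 901×10³ m = 128 m/s:
V = [fR − √((fR)² − 4 fR V_g)]/2 = [128 − √(128² − 4×128×11.4)]/2 = 12.7 m/s
Supergeostrophic (V > V_g = 11.4 m/s), as expected around a high.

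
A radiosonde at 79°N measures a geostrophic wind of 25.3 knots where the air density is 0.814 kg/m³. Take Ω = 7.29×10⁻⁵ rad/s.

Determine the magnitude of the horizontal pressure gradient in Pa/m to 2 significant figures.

Coriolis parameter at 79°N:
f = 2Ω sin φ = 2 × 7.29×10⁻⁵ × sin 79° = 1.43×10⁻⁴ s⁻¹
Wind speed in SI: 25.3 knots = 13.0 m/s
Geostrophic balance rearranged: |∂P/∂n| = f ρ V_g
|∂P/∂n| = 1.43×10⁻⁴ × 0.814 × 13.0 = 1.52×10⁻³ Pa/m

1.5×10⁻³ Pa/m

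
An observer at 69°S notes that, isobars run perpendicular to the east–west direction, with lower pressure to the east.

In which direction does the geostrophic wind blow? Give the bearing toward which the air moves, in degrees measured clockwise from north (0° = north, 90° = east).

000°

The pressure-gradient force points toward the east (bearing 090°).
Geostrophic balance: in the Southern Hemisphere the Coriolis force deflects motion to the left, so the geostrophic wind blows 90° to the left of the pressure-gradient force (low pressure on the right).
Rotating 090° by 90° counterclockwise gives 000° — the wind blows toward the north.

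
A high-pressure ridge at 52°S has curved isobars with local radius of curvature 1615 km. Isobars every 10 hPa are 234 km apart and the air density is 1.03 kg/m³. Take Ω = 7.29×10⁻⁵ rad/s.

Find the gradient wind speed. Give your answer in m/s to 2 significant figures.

Coriolis parameter at 52°S:
f = 2Ω sin φ = 2 × 7.29×10⁻⁵ × sin 52° = 1.15×10⁻⁴ s⁻¹
Pressure gradient: |∂P/∂n| = 1000 Pa / 234000 m = 4.27×10⁻³ Pa/m
Geostrophic speed: V_g = |∂P/∂n|/(fρ) = 4.27×10⁻³/(1.15×10⁻⁴ × 1.03) = 36.1 m/s
Around a high, pressure-gradient force acts outward with centrifugal, so Coriolis balances both:
fV = (1/ρ)|∂P/∂n| + V²/R  →  V² − fR·V + fR·V_g = 0
With fR = 1.15×10⁻⁴ × 1615×10³ m = 186 m/s:
V = [fR − √((fR)² − 4 fR V_g)]/2 = [186 − √(186² − 4×186×36.1)]/2 = 49.1 m/s
Supergeostrophic (V > V_g = 36.1 m/s), as expected around a high.

49 m/s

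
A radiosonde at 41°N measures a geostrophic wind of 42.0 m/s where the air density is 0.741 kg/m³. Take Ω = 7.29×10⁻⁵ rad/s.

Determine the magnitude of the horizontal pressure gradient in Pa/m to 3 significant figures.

Coriolis parameter at 41°N:
f = 2Ω sin φ = 2 × 7.29×10⁻⁵ × sin 41° = 9.57×10⁻⁵ s⁻¹
Geostrophic balance rearranged: |∂P/∂n| = f ρ V_g
|∂P/∂n| = 9.57×10⁻⁵ × 0.741 × 42.0 = 2.98×10⁻³ Pa/m

2.98×10⁻³ Pa/m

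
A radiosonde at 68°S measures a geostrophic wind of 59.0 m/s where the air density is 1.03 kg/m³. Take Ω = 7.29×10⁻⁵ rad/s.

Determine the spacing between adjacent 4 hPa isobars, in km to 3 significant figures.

Coriolis parameter at 68°S:
f = 2Ω sin φ = 2 × 7.29×10⁻⁵ × sin 68° = 1.35×10⁻⁴ s⁻¹
Geostrophic balance rearranged: |∂P/∂n| = f ρ V_g
|∂P/∂n| = 1.35×10⁻⁴ × 1.03 × 59.0 = 8.22×10⁻³ Pa/m
Isobar spacing: Δn = ΔP/|∂P/∂n| = 400 Pa / 8.22×10⁻³ Pa/m = 48691 m ≈ 48.7 km

48.7 km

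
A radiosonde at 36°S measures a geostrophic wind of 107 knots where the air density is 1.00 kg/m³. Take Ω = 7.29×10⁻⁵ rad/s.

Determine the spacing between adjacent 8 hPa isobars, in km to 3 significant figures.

Coriolis parameter at 36°S:
f = 2Ω sin φ = 2 × 7.29×10⁻⁵ × sin 36° = 8.57×10⁻⁵ s⁻¹
Wind speed in SI: 107 knots = 55.0 m/s
Geostrophic balance rearranged: |∂P/∂n| = f ρ V_g
|∂P/∂n| = 8.57×10⁻⁵ × 1.00 × 55.0 = 4.72×10⁻³ Pa/m
Isobar spacing: Δn = ΔP/|∂P/∂n| = 800 Pa / 4.72×10⁻³ Pa/m = 169587 m ≈ 170 km

170 km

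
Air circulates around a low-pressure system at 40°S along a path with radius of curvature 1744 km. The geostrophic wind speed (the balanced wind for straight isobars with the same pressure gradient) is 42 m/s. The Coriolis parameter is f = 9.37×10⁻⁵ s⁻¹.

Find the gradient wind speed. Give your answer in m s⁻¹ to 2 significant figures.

35 m s⁻¹

Around a low, centrifugal force acts outward with Coriolis, so pressure-gradient force balances both:
(1/ρ)|∂P/∂n| = fV + V²/R  →  V² + fR·V − fR·V_g = 0
With fR = 9.37×10⁻⁵ × 1744×10³ m = 163 m/s:
V = [−fR + √((fR)² + 4 fR V_g)]/2 = [−163 + √(163² + 4×163×42)]/2 = 34.7 m/s
Subgeostrophic (V < V_g = 42 m/s), as expected around a low.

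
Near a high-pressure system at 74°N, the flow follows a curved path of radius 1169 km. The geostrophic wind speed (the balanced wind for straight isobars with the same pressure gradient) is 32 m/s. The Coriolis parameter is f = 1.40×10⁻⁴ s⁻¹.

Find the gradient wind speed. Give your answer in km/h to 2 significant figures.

Around a high, pressure-gradient force acts outward with centrifugal, so Coriolis balances both:
fV = (1/ρ)|∂P/∂n| + V²/R  →  V² − fR·V + fR·V_g = 0
With fR = 1.40×10⁻⁴ × 1169×10³ m = 164 m/s:
V = [fR − √((fR)² − 4 fR V_g)]/2 = [164 − √(164² − 4×164×32)]/2 = 43.6 m/s
Supergeostrophic (V > V_g = 32 m/s), as expected around a high.
Converting: 43.6 m/s × 3.6 = 160 km/h

160 km/h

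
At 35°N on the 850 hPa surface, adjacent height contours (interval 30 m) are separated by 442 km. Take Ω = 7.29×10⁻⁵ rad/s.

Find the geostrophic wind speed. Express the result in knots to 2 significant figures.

15 knots

Coriolis parameter at 35°N:
f = 2Ω sin φ = 2 × 7.29×10⁻⁵ × sin 35° = 8.36×10⁻⁵ s⁻¹
Height gradient: |∂Z/∂n| = 30 m / 442000 m = 6.79×10⁻⁵
On a pressure surface, geostrophic balance gives V_g = (g/f)|∂Z/∂n|:
V_g = 9.81 × 6.79×10⁻⁵ / 8.36×10⁻⁵ = 7.96 m/s
Converting: 7.96 m/s × 1.944 = 15 knots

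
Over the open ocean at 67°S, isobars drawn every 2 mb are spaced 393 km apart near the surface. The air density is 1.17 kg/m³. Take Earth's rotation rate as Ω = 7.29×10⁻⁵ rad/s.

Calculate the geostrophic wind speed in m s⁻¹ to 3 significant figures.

Coriolis parameter at 67°S:
f = 2Ω sin φ = 2 × 7.29×10⁻⁵ × sin 67° = 1.34×10⁻⁴ s⁻¹
Pressure gradient: |∂P/∂n| = 200 Pa / 393000 m = 5.09×10⁻⁴ Pa/m
Geostrophic balance (pressure-gradient force = Coriolis force):
V_g = (1/(fρ)) |∂P/∂n| = 5.09×10⁻⁴ / (1.34×10⁻⁴ × 1.17) = 3.24 m/s

3.24 m s⁻¹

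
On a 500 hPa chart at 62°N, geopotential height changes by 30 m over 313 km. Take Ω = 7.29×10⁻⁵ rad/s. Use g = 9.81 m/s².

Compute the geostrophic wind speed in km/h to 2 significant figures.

Coriolis parameter at 62°N:
f = 2Ω sin φ = 2 × 7.29×10⁻⁵ × sin 62° = 1.29×10⁻⁴ s⁻¹
Height gradient: |∂Z/∂n| = 30 m / 313000 m = 9.58×10⁻⁵
On a pressure surface, geostrophic balance gives V_g = (g/f)|∂Z/∂n|:
V_g = 9.81 × 9.58×10⁻⁵ / 1.29×10⁻⁴ = 7.30 m/s
Converting: 7.30 m/s × 3.6 = 26 km/h

26 km/h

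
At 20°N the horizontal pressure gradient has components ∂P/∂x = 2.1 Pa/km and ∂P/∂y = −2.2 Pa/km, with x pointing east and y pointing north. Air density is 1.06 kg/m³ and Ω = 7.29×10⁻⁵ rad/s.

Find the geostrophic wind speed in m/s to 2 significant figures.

58 m/s

Coriolis parameter at 20°N:
f = 2Ω sin φ = 2 × 7.29×10⁻⁵ × sin 20° = 4.99×10⁻⁵ s⁻¹
Component geostrophic relations (x east, y north):
u_g = −(1/(fρ)) ∂P/∂y,  v_g = (1/(fρ)) ∂P/∂x
u_g = −(−2.2×10⁻³)/(4.99×10⁻⁵ × 1.06) = 41.6 m/s;  v_g = (2.1×10⁻³)/(4.99×10⁻⁵ × 1.06) = 39.7 m/s
|V_g| = √(u_g² + v_g²) = 57.5 m/s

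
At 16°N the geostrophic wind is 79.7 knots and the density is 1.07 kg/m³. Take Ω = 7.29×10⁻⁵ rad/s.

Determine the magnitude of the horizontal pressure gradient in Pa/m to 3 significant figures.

1.76×10⁻³ Pa/m

Coriolis parameter at 16°N:
f = 2Ω sin φ = 2 × 7.29×10⁻⁵ × sin 16° = 4.02×10⁻⁵ s⁻¹
Wind speed in SI: 79.7 knots = 41.0 m/s
Geostrophic balance rearranged: |∂P/∂n| = f ρ V_g
|∂P/∂n| = 4.02×10⁻⁵ × 1.07 × 41.0 = 1.76×10⁻³ Pa/m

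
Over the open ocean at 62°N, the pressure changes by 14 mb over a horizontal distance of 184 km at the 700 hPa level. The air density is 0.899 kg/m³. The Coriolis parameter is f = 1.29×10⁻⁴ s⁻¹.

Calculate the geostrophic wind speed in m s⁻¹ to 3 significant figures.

Pressure gradient: |∂P/∂n| = 1400 Pa / 184000 m = 7.61×10⁻³ Pa/m
Geostrophic balance (pressure-gradient force = Coriolis force):
V_g = (1/(fρ)) |∂P/∂n| = 7.61×10⁻³ / (1.29×10⁻⁴ × 0.899) = 65.6 m/s

65.6 m s⁻¹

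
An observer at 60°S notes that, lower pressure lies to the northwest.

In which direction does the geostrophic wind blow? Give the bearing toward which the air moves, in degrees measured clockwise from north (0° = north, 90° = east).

225°

The pressure-gradient force points toward the northwest (bearing 315°).
Geostrophic balance: in the Southern Hemisphere the Coriolis force deflects motion to the left, so the geostrophic wind blows 90° to the left of the pressure-gradient force (low pressure on the right).
Rotating 315° by 90° counterclockwise gives 225° — the wind blows toward the southwest.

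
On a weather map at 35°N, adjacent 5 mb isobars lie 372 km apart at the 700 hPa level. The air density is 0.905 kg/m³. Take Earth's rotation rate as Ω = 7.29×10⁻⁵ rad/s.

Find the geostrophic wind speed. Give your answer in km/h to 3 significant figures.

63.9 km/h

Coriolis parameter at 35°N:
f = 2Ω sin φ = 2 × 7.29×10⁻⁵ × sin 35° = 8.36×10⁻⁵ s⁻¹
Pressure gradient: |∂P/∂n| = 500 Pa / 372000 m = 1.34×10⁻³ Pa/m
Geostrophic balance (pressure-gradient force = Coriolis force):
V_g = (1/(fρ)) |∂P/∂n| = 1.34×10⁻³ / (8.36×10⁻⁵ × 0.905) = 17.8 m/s
Converting: 17.8 m/s × 3.6 = 63.9 km/h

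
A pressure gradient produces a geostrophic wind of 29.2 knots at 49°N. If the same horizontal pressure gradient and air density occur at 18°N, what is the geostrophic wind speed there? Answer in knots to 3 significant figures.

71.3 knots

With the same pressure gradient and density, V_g ∝ 1/f ∝ 1/sin φ.
V₂ = V₁ · sin φ₁ / sin φ₂ = 29.2 × sin 49° / sin 18°
V₂ = 29.2 × 0.7547/0.3090 = 71.3 knots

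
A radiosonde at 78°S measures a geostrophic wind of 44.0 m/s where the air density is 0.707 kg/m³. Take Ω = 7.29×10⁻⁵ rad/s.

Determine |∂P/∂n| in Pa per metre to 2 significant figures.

4.4×10⁻³ Pa/m

Coriolis parameter at 78°S:
f = 2Ω sin φ = 2 × 7.29×10⁻⁵ × sin 78° = 1.43×10⁻⁴ s⁻¹
Geostrophic balance rearranged: |∂P/∂n| = f ρ V_g
|∂P/∂n| = 1.43×10⁻⁴ × 0.707 × 44.0 = 4.44×10⁻³ Pa/m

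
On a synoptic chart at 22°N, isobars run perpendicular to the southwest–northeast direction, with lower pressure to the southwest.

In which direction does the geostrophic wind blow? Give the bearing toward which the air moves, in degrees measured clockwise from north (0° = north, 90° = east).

The pressure-gradient force points toward the southwest (bearing 225°).
Geostrophic balance: in the Northern Hemisphere the Coriolis force deflects motion to the right, so the geostrophic wind blows 90° to the right of the pressure-gradient force (low pressure on the left).
Rotating 225° by 90° clockwise gives 315° — the wind blows toward the northwest.

315°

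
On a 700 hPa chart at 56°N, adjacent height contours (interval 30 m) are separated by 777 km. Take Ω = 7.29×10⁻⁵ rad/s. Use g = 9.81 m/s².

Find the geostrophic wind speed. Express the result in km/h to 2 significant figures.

Coriolis parameter at 56°N:
f = 2Ω sin φ = 2 × 7.29×10⁻⁵ × sin 56° = 1.21×10⁻⁴ s⁻¹
Height gradient: |∂Z/∂n| = 30 m / 777000 m = 3.86×10⁻⁵
On a pressure surface, geostrophic balance gives V_g = (g/f)|∂Z/∂n|:
V_g = 9.81 × 3.86×10⁻⁵ / 1.21×10⁻⁴ = 3.13 m/s
Converting: 3.13 m/s × 3.6 = 11 km/h

11 km/h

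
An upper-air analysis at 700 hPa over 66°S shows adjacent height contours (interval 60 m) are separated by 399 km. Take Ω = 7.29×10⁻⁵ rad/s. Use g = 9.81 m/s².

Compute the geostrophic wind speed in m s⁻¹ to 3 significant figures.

11.1 m s⁻¹

Coriolis parameter at 66°S:
f = 2Ω sin φ = 2 × 7.29×10⁻⁵ × sin 66° = 1.33×10⁻⁴ s⁻¹
Height gradient: |∂Z/∂n| = 60 m / 399000 m = 1.50×10⁻⁴
On a pressure surface, geostrophic balance gives V_g = (g/f)|∂Z/∂n|:
V_g = 9.81 × 1.50×10⁻⁴ / 1.33×10⁻⁴ = 11.1 m/s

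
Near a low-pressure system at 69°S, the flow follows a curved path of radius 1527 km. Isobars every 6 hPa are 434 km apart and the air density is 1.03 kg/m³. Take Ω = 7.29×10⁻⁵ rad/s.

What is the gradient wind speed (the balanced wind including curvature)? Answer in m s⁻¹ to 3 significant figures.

9.43 m s⁻¹

Coriolis parameter at 69°S:
f = 2Ω sin φ = 2 × 7.29×10⁻⁵ × sin 69° = 1.36×10⁻⁴ s⁻¹
Pressure gradient: |∂P/∂n| = 600 Pa / 434000 m = 1.38×10⁻³ Pa/m
Geostrophic speed: V_g = |∂P/∂n|/(fρ) = 1.38×10⁻³/(1.36×10⁻⁴ × 1.03) = 9.86 m/s
Around a low, centrifugal force acts outward with Coriolis, so pressure-gradient force balances both:
(1/ρ)|∂P/∂n| = fV + V²/R  →  V² + fR·V − fR·V_g = 0
With fR = 1.36×10⁻⁴ × 1527×10³ m = 208 m/s:
V = [−fR + √((fR)² + 4 fR V_g)]/2 = [−208 + √(208² + 4×208×9.86)]/2 = 9.43 m/s
Subgeostrophic (V < V_g = 9.86 m/s), as expected around a low.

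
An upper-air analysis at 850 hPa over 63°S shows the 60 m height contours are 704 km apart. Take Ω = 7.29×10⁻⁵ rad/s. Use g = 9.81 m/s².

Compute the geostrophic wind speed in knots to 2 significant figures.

13 knots

Coriolis parameter at 63°S:
f = 2Ω sin φ = 2 × 7.29×10⁻⁵ × sin 63° = 1.30×10⁻⁴ s⁻¹
Height gradient: |∂Z/∂n| = 60 m / 704000 m = 8.52×10⁻⁵
On a pressure surface, geostrophic balance gives V_g = (g/f)|∂Z/∂n|:
V_g = 9.81 × 8.52×10⁻⁵ / 1.30×10⁻⁴ = 6.44 m/s
Converting: 6.44 m/s × 1.944 = 13 knots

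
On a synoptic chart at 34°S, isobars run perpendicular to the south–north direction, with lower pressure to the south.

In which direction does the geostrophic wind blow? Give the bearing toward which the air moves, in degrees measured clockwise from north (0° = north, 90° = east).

The pressure-gradient force points toward the south (bearing 180°).
Geostrophic balance: in the Southern Hemisphere the Coriolis force deflects motion to the left, so the geostrophic wind blows 90° to the left of the pressure-gradient force (low pressure on the right).
Rotating 180° by 90° counterclockwise gives 090° — the wind blows toward the east.

090°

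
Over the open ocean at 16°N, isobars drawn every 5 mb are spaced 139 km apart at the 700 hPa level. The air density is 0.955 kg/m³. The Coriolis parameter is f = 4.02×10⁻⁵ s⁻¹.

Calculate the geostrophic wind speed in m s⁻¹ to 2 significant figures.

94 m s⁻¹

Pressure gradient: |∂P/∂n| = 500 Pa / 139000 m = 3.60×10⁻³ Pa/m
Geostrophic balance (pressure-gradient force = Coriolis force):
V_g = (1/(fρ)) |∂P/∂n| = 3.60×10⁻³ / (4.02×10⁻⁵ × 0.955) = 93.7 m/s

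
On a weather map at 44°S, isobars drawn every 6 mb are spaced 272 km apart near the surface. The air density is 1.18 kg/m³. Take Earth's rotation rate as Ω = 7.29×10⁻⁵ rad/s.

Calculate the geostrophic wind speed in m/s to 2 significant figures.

Coriolis parameter at 44°S:
f = 2Ω sin φ = 2 × 7.29×10⁻⁵ × sin 44° = 1.01×10⁻⁴ s⁻¹
Pressure gradient: |∂P/∂n| = 600 Pa / 272000 m = 2.21×10⁻³ Pa/m
Geostrophic balance (pressure-gradient force = Coriolis force):
V_g = (1/(fρ)) |∂P/∂n| = 2.21×10⁻³ / (1.01×10⁻⁴ × 1.18) = 18.5 m/s

18 m/s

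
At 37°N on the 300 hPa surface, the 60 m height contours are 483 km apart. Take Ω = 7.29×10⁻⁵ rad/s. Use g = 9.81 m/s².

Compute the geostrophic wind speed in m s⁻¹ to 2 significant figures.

14 m s⁻¹

Coriolis parameter at 37°N:
f = 2Ω sin φ = 2 × 7.29×10⁻⁵ × sin 37° = 8.77×10⁻⁵ s⁻¹
Height gradient: |∂Z/∂n| = 60 m / 483000 m = 1.24×10⁻⁴
On a pressure surface, geostrophic balance gives V_g = (g/f)|∂Z/∂n|:
V_g = 9.81 × 1.24×10⁻⁴ / 8.77×10⁻⁵ = 13.9 m/s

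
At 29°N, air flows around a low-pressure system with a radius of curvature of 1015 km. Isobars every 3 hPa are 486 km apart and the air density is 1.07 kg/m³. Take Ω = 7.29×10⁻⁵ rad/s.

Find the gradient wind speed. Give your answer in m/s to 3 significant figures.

7.40 m/s

Coriolis parameter at 29°N:
f = 2Ω sin φ = 2 × 7.29×10⁻⁵ × sin 29° = 7.07×10⁻⁵ s⁻¹
Pressure gradient: |∂P/∂n| = 300 Pa / 486000 m = 6.17×10⁻⁴ Pa/m
Geostrophic speed: V_g = |∂P/∂n|/(fρ) = 6.17×10⁻⁴/(7.07×10⁻⁵ × 1.07) = 8.16 m/s
Around a low, centrifugal force acts outward with Coriolis, so pressure-gradient force balances both:
(1/ρ)|∂P/∂n| = fV + V²/R  →  V² + fR·V − fR·V_g = 0
With fR = 7.07×10⁻⁵ × 1015×10³ m = 71.7 m/s:
V = [−fR + √((fR)² + 4 fR V_g)]/2 = [−71.7 + √(71.7² + 4×71.7×8.16)]/2 = 7.4 m/s
Subgeostrophic (V < V_g = 8.16 m/s), as expected around a low.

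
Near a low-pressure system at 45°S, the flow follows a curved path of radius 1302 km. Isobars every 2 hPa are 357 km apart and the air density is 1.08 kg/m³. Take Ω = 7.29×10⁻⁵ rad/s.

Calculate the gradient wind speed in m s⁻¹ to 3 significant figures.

Coriolis parameter at 45°S:
f = 2Ω sin φ = 2 × 7.29×10⁻⁵ × sin 45° = 1.03×10⁻⁴ s⁻¹
Pressure gradient: |∂P/∂n| = 200 Pa / 357000 m = 5.60×10⁻⁴ Pa/m
Geostrophic speed: V_g = |∂P/∂n|/(fρ) = 5.60×10⁻⁴/(1.03×10⁻⁴ × 1.08) = 5.03 m/s
Around a low, centrifugal force acts outward with Coriolis, so pressure-gradient force balances both:
(1/ρ)|∂P/∂n| = fV + V²/R  →  V² + fR·V − fR·V_g = 0
With fR = 1.03×10⁻⁴ × 1302×10³ m = 134 m/s:
V = [−fR + √((fR)² + 4 fR V_g)]/2 = [−134 + √(134² + 4×134×5.03)]/2 = 4.86 m/s
Subgeostrophic (V < V_g = 5.03 m/s), as expected around a low.

4.86 m s⁻¹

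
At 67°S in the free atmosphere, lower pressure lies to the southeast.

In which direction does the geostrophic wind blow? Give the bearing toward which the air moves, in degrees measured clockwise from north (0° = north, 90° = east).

045°

The pressure-gradient force points toward the southeast (bearing 135°).
Geostrophic balance: in the Southern Hemisphere the Coriolis force deflects motion to the left, so the geostrophic wind blows 90° to the left of the pressure-gradient force (low pressure on the right).
Rotating 135° by 90° counterclockwise gives 045° — the wind blows toward the northeast.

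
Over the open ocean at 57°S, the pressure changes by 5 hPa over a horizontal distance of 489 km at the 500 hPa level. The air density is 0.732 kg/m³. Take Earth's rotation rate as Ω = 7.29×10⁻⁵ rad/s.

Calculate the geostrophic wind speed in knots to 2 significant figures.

22 knots

Coriolis parameter at 57°S:
f = 2Ω sin φ = 2 × 7.29×10⁻⁵ × sin 57° = 1.22×10⁻⁴ s⁻¹
Pressure gradient: |∂P/∂n| = 500 Pa / 489000 m = 1.02×10⁻³ Pa/m
Geostrophic balance (pressure-gradient force = Coriolis force):
V_g = (1/(fρ)) |∂P/∂n| = 1.02×10⁻³ / (1.22×10⁻⁴ × 0.732) = 11.4 m/s
Converting: 11.4 m/s × 1.944 = 22 knots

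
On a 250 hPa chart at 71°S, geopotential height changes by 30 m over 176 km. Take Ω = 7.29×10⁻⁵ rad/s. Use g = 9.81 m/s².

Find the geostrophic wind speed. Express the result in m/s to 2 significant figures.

Coriolis parameter at 71°S:
f = 2Ω sin φ = 2 × 7.29×10⁻⁵ × sin 71° = 1.38×10⁻⁴ s⁻¹
Height gradient: |∂Z/∂n| = 30 m / 176000 m = 1.70×10⁻⁴
On a pressure surface, geostrophic balance gives V_g = (g/f)|∂Z/∂n|:
V_g = 9.81 × 1.70×10⁻⁴ / 1.38×10⁻⁴ = 12.1 m/s

12 m/s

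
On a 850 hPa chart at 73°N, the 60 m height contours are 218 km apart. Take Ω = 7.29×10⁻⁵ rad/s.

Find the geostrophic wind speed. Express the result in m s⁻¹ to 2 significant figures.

19 m s⁻¹

Coriolis parameter at 73°N:
f = 2Ω sin φ = 2 × 7.29×10⁻⁵ × sin 73° = 1.39×10⁻⁴ s⁻¹
Height gradient: |∂Z/∂n| = 60 m / 218000 m = 2.75×10⁻⁴
On a pressure surface, geostrophic balance gives V_g = (g/f)|∂Z/∂n|:
V_g = 9.81 × 2.75×10⁻⁴ / 1.39×10⁻⁴ = 19.4 m/s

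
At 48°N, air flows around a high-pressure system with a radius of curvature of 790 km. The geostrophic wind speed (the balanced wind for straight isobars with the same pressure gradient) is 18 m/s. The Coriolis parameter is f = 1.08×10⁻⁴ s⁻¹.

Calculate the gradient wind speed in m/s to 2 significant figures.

Around a high, pressure-gradient force acts outward with centrifugal, so Coriolis balances both:
fV = (1/ρ)|∂P/∂n| + V²/R  →  V² − fR·V + fR·V_g = 0
With fR = 1.08×10⁻⁴ × 790×10³ m = 85.3 m/s:
V = [fR − √((fR)² − 4 fR V_g)]/2 = [85.3 − √(85.3² − 4×85.3×18)]/2 = 25.8 m/s
Supergeostrophic (V > V_g = 18 m/s), as expected around a high.

26 m/s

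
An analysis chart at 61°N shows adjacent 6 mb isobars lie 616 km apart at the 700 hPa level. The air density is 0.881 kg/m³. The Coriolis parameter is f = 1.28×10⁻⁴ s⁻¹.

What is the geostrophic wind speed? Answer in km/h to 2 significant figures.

31 km/h

Pressure gradient: |∂P/∂n| = 600 Pa / 616000 m = 9.74×10⁻⁴ Pa/m
Geostrophic balance (pressure-gradient force = Coriolis force):
V_g = (1/(fρ)) |∂P/∂n| = 9.74×10⁻⁴ / (1.28×10⁻⁴ × 0.881) = 8.64 m/s
Converting: 8.64 m/s × 3.6 = 31 km/h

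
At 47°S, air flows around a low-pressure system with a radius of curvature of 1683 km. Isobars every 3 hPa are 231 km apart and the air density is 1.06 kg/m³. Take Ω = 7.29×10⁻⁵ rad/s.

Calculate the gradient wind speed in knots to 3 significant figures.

Coriolis parameter at 47°S:
f = 2Ω sin φ = 2 × 7.29×10⁻⁵ × sin 47° = 1.07×10⁻⁴ s⁻¹
Pressure gradient: |∂P/∂n| = 300 Pa / 231000 m = 1.30×10⁻³ Pa/m
Geostrophic speed: V_g = |∂P/∂n|/(fρ) = 1.30×10⁻³/(1.07×10⁻⁴ × 1.06) = 11.5 m/s
Around a low, centrifugal force acts outward with Coriolis, so pressure-gradient force balances both:
(1/ρ)|∂P/∂n| = fV + V²/R  →  V² + fR·V − fR·V_g = 0
With fR = 1.07×10⁻⁴ × 1683×10³ m = 179 m/s:
V = [−fR + √((fR)² + 4 fR V_g)]/2 = [−179 + √(179² + 4×179×11.5)]/2 = 10.8 m/s
Subgeostrophic (V < V_g = 11.5 m/s), as expected around a low.
Converting: 10.8 m/s × 1.944 = 21.1 knots

21.1 knots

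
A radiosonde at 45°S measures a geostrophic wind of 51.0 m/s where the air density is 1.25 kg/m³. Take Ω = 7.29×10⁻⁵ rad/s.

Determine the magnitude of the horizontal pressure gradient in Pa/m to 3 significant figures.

Coriolis parameter at 45°S:
f = 2Ω sin φ = 2 × 7.29×10⁻⁵ × sin 45° = 1.03×10⁻⁴ s⁻¹
Geostrophic balance rearranged: |∂P/∂n| = f ρ V_g
|∂P/∂n| = 1.03×10⁻⁴ × 1.25 × 51.0 = 6.57×10⁻³ Pa/m

6.57×10⁻³ Pa/m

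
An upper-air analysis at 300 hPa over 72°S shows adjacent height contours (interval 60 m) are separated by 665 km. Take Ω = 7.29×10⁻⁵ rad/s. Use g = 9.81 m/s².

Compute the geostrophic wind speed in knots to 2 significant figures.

12 knots

Coriolis parameter at 72°S:
f = 2Ω sin φ = 2 × 7.29×10⁻⁵ × sin 72° = 1.39×10⁻⁴ s⁻¹
Height gradient: |∂Z/∂n| = 60 m / 665000 m = 9.02×10⁻⁵
On a pressure surface, geostrophic balance gives V_g = (g/f)|∂Z/∂n|:
V_g = 9.81 × 9.02×10⁻⁵ / 1.39×10⁻⁴ = 6.38 m/s
Converting: 6.38 m/s × 1.944 = 12 knots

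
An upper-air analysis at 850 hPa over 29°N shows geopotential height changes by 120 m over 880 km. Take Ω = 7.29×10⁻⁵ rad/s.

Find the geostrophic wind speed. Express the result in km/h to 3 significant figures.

68.1 km/h

Coriolis parameter at 29°N:
f = 2Ω sin φ = 2 × 7.29×10⁻⁵ × sin 29° = 7.07×10⁻⁵ s⁻¹
Height gradient: |∂Z/∂n| = 120 m / 880000 m = 1.36×10⁻⁴
On a pressure surface, geostrophic balance gives V_g = (g/f)|∂Z/∂n|:
V_g = 9.81 × 1.36×10⁻⁴ / 7.07×10⁻⁵ = 18.9 m/s
Converting: 18.9 m/s × 3.6 = 68.1 km/h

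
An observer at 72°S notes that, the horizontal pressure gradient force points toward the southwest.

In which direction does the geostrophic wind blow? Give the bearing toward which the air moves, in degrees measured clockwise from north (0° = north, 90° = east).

The pressure-gradient force points toward the southwest (bearing 225°).
Geostrophic balance: in the Southern Hemisphere the Coriolis force deflects motion to the left, so the geostrophic wind blows 90° to the left of the pressure-gradient force (low pressure on the right).
Rotating 225° by 90° counterclockwise gives 135° — the wind blows toward the southeast.

135°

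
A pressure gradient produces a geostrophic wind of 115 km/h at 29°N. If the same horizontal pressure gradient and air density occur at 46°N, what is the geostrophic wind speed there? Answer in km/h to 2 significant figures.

78 km/h

With the same pressure gradient and density, V_g ∝ 1/f ∝ 1/sin φ.
V₂ = V₁ · sin φ₁ / sin φ₂ = 115 × sin 29° / sin 46°
V₂ = 115 × 0.4848/0.7193 = 78 km/h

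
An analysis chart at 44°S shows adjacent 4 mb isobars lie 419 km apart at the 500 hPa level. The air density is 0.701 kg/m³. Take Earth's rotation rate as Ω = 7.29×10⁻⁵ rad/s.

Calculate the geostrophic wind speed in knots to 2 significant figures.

26 knots

Coriolis parameter at 44°S:
f = 2Ω sin φ = 2 × 7.29×10⁻⁵ × sin 44° = 1.01×10⁻⁴ s⁻¹
Pressure gradient: |∂P/∂n| = 400 Pa / 419000 m = 9.55×10⁻⁴ Pa/m
Geostrophic balance (pressure-gradient force = Coriolis force):
V_g = (1/(fρ)) |∂P/∂n| = 9.55×10⁻⁴ / (1.01×10⁻⁴ × 0.701) = 13.4 m/s
Converting: 13.4 m/s × 1.944 = 26 knots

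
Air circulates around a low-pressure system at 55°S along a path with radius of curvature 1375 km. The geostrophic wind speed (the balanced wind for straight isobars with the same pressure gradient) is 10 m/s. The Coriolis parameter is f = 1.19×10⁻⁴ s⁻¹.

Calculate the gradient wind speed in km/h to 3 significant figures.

34.0 km/h

Around a low, centrifugal force acts outward with Coriolis, so pressure-gradient force balances both:
(1/ρ)|∂P/∂n| = fV + V²/R  →  V² + fR·V − fR·V_g = 0
With fR = 1.19×10⁻⁴ × 1375×10³ m = 164 m/s:
V = [−fR + √((fR)² + 4 fR V_g)]/2 = [−164 + √(164² + 4×164×10)]/2 = 9.45 m/s
Subgeostrophic (V < V_g = 10 m/s), as expected around a low.
Converting: 9.45 m/s × 3.6 = 34.0 km/h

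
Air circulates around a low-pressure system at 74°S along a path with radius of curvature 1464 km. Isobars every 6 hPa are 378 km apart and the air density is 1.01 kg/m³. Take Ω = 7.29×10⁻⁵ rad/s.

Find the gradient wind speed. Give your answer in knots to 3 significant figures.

20.7 knots

Coriolis parameter at 74°S:
f = 2Ω sin φ = 2 × 7.29×10⁻⁵ × sin 74° = 1.40×10⁻⁴ s⁻¹
Pressure gradient: |∂P/∂n| = 600 Pa / 378000 m = 1.59×10⁻³ Pa/m
Geostrophic speed: V_g = |∂P/∂n|/(fρ) = 1.59×10⁻³/(1.40×10⁻⁴ × 1.01) = 11.2 m/s
Around a low, centrifugal force acts outward with Coriolis, so pressure-gradient force balances both:
(1/ρ)|∂P/∂n| = fV + V²/R  →  V² + fR·V − fR·V_g = 0
With fR = 1.40×10⁻⁴ × 1464×10³ m = 205 m/s:
V = [−fR + √((fR)² + 4 fR V_g)]/2 = [−205 + √(205² + 4×205×11.2)]/2 = 10.7 m/s
Subgeostrophic (V < V_g = 11.2 m/s), as expected around a low.
Converting: 10.7 m/s × 1.944 = 20.7 knots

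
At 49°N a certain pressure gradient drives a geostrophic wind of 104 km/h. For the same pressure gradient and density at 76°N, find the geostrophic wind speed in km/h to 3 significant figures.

With the same pressure gradient and density, V_g ∝ 1/f ∝ 1/sin φ.
V₂ = V₁ · sin φ₁ / sin φ₂ = 104 × sin 49° / sin 76°
V₂ = 104 × 0.7547/0.9703 = 80.9 km/h

80.9 km/h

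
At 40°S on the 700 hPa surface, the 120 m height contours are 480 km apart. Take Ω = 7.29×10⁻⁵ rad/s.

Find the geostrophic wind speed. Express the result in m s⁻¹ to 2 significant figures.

26 m s⁻¹

Coriolis parameter at 40°S:
f = 2Ω sin φ = 2 × 7.29×10⁻⁵ × sin 40° = 9.37×10⁻⁵ s⁻¹
Height gradient: |∂Z/∂n| = 120 m / 480000 m = 2.50×10⁻⁴
On a pressure surface, geostrophic balance gives V_g = (g/f)|∂Z/∂n|:
V_g = 9.81 × 2.50×10⁻⁴ / 9.37×10⁻⁵ = 26.2 m/s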